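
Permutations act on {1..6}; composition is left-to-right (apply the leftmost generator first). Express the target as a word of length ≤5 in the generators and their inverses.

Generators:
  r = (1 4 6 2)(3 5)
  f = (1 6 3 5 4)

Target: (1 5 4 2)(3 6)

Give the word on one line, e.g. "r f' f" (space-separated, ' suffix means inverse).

f f r

  after f: (1 6 3 5 4)
  after f: (1 3 4 6 5)
  after r: (1 5 4 2)(3 6)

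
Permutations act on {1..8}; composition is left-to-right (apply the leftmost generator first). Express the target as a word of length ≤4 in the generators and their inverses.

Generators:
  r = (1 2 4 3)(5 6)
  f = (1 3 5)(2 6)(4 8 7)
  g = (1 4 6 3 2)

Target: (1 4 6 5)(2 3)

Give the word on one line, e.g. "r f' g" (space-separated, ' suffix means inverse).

r' g' g'

  after r': (1 3 4 2)(5 6)
  after g': (1 6 5 4 3)
  after g': (1 4 6 5)(2 3)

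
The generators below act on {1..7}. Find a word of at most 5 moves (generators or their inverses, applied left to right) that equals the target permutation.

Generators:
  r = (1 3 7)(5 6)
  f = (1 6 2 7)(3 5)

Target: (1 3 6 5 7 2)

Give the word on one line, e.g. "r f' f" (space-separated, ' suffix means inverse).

r f f

  after r: (1 3 7)(5 6)
  after f: (1 5 2 7 6 3)
  after f: (1 3 6 5 7 2)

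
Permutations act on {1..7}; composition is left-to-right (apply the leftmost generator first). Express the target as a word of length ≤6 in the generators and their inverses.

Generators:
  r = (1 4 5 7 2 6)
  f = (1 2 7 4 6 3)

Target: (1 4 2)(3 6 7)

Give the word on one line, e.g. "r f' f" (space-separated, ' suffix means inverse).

f' r f r

  after f': (1 3 6 4 7 2)
  after r: (1 3)(2 4)(5 7 6)
  after f: (2 6 5 4 7 3)
  after r: (1 4 2)(3 6 7)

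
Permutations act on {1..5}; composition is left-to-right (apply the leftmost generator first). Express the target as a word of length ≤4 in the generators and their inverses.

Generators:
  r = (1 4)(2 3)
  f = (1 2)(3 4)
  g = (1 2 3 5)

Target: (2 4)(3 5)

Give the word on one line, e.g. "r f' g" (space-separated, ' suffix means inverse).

g' r g

  after g': (1 5 3 2)
  after r: (1 5 2 4)
  after g: (2 4)(3 5)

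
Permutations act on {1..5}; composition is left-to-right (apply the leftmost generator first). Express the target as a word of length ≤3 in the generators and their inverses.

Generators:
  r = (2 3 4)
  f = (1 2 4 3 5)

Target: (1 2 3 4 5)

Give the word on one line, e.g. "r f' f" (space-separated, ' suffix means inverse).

  after r': (2 4 3)
  after f: (1 2 3 4 5)

r' f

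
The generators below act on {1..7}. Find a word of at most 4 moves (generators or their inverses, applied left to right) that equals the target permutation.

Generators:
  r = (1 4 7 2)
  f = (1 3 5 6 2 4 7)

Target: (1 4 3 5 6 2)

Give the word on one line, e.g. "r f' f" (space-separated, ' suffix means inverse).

  after r': (1 2 7 4)
  after f: (1 4 3 5 6 2)

r' f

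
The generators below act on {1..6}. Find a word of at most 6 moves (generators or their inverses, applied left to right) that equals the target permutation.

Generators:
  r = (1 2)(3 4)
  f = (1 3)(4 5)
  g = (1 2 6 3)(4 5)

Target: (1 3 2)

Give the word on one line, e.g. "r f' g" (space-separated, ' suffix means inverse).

g f' g' g'

  after g: (1 2 6 3)(4 5)
  after f': (1 2 6)
  after g': (3 6)(4 5)
  after g': (1 3 2)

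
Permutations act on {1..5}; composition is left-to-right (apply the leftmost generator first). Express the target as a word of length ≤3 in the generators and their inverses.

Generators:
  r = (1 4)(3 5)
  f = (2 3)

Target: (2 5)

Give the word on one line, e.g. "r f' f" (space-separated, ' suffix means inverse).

  after r': (1 4)(3 5)
  after f: (1 4)(2 3 5)
  after r: (2 5)

r' f r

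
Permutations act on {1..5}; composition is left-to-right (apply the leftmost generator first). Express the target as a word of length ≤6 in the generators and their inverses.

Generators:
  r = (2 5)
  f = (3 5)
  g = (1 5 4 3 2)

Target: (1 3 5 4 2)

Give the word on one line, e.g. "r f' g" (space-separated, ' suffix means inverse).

  after g: (1 5 4 3 2)
  after r: (1 2)(3 5 4)
  after f': (1 2)(4 5)
  after r: (1 5 4 2)
  after f: (1 3 5 4 2)

g r f' r f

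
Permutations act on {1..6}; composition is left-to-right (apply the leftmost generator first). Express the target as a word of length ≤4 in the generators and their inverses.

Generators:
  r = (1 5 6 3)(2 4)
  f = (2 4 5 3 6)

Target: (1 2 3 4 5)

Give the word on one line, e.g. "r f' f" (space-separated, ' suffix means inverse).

r' f f

  after r': (1 3 6 5)(2 4)
  after f: (1 6 3 2 5)
  after f: (1 2 3 4 5)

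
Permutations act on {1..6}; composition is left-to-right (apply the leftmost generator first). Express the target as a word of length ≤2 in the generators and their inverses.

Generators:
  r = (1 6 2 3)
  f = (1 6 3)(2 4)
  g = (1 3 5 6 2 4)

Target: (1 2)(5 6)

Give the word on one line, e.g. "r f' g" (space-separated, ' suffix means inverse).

g' f'

  after g': (1 4 2 6 5 3)
  after f': (1 2)(5 6)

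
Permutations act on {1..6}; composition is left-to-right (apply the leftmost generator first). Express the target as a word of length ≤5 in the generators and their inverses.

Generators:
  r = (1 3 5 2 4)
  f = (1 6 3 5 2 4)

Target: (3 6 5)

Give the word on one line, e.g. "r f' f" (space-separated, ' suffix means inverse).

  after r': (1 4 2 5 3)
  after r': (1 2 3 4 5)
  after f: (1 4 2 5 6 3)
  after f: (3 6 5)

r' r' f f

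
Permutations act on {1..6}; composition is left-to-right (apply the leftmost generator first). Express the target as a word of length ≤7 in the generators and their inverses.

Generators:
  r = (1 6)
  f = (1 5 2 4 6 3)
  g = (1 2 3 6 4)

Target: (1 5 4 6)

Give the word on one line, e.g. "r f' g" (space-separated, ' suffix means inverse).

  after f': (1 3 6 4 2 5)
  after r: (1 3)(2 5 6 4)
  after g': (1 2 5 3 4)
  after g': (2 5)(3 6)
  after f: (1 5 4 6)

f' r g' g' f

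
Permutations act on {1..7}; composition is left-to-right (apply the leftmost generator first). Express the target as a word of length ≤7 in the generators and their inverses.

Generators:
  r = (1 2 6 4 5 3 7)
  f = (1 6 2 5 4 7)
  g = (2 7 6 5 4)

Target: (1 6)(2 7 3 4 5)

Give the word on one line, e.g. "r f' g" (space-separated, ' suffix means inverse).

  after f': (1 7 4 5 2 6)
  after g: (1 6)(2 5 7)
  after r: (1 4 5)(2 3 7 6)
  after g: (1 2 3 6 7 5)
  after r: (1 6)(2 7 3 4 5)

f' g r g r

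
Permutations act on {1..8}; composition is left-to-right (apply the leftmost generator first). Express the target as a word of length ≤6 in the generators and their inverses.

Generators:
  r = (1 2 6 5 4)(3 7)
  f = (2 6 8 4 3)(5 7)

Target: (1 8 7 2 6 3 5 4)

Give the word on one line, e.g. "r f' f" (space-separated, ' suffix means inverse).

f' r r f r

  after f': (2 3 4 8 6)(5 7)
  after r: (1 2 7 4 8 5 3)
  after r: (1 6 5 7)(2 3)(4 8)
  after f: (1 8 3 6 7)
  after r: (1 8 7 2 6 3 5 4)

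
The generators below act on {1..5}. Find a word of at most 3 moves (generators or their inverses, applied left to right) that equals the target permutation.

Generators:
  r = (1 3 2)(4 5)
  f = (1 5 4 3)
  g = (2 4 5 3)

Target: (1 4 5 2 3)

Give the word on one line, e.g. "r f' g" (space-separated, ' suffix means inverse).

f g'

  after f: (1 5 4 3)
  after g': (1 4 5 2 3)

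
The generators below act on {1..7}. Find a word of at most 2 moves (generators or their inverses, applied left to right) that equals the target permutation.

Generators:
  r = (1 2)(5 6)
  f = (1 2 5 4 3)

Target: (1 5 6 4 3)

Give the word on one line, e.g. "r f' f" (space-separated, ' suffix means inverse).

  after r': (1 2)(5 6)
  after f: (1 5 6 4 3)

r' f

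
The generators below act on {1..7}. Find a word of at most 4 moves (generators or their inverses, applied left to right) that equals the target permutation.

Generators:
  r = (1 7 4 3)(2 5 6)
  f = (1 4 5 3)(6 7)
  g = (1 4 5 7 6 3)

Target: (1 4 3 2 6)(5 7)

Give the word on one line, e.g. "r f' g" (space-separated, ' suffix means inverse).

f' r'

  after f': (1 3 5 4)(6 7)
  after r': (1 4 3 2 6)(5 7)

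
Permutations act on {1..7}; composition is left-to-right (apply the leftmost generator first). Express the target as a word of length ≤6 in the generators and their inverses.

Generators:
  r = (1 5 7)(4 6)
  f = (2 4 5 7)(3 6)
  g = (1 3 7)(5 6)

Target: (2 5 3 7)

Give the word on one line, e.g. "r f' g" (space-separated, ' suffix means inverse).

f g r' g'

  after f: (2 4 5 7)(3 6)
  after g: (1 3 5)(2 4 6 7)
  after r': (1 3)(2 6 5 7)
  after g': (2 5 3 7)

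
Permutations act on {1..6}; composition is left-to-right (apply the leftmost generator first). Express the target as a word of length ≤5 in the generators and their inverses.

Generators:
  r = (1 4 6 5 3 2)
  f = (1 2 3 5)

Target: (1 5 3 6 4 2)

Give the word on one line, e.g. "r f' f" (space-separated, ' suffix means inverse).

f r' f

  after f: (1 2 3 5)
  after r': (1 3 6 4)(2 5)
  after f: (1 5 3 6 4 2)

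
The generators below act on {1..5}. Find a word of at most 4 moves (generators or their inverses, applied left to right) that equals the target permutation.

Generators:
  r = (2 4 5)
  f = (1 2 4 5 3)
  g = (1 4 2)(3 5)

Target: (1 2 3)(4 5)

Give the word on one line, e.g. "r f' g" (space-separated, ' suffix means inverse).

g' f f r

  after g': (1 2 4)(3 5)
  after f: (1 4 2 5)
  after f: (1 5 2 3)
  after r: (1 2 3)(4 5)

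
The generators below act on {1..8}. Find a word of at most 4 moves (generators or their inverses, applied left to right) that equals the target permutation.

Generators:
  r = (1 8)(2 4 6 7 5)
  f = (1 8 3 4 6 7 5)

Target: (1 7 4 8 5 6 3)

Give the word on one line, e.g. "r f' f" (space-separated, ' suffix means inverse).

  after f': (1 5 7 6 4 3 8)
  after f': (1 7 4 8 5 6 3)

f' f'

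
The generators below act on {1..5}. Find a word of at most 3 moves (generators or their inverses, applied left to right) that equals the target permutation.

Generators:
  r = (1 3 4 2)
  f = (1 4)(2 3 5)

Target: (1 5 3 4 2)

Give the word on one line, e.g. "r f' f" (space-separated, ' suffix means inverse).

r' f'

  after r': (1 2 4 3)
  after f': (1 5 3 4 2)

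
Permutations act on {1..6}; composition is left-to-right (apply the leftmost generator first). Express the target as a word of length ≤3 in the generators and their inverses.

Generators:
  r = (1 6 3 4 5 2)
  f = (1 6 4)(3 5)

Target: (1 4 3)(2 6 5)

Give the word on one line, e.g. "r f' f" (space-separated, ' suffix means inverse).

  after r: (1 6 3 4 5 2)
  after f: (1 4 3)(2 6 5)

r f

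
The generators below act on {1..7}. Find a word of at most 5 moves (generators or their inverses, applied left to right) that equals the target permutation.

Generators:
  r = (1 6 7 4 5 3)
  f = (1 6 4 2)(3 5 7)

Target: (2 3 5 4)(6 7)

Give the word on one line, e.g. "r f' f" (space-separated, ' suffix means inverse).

f' f' f' r'

  after f': (1 2 4 6)(3 7 5)
  after f': (1 4)(2 6)(3 5 7)
  after f': (1 6 4 2)
  after r': (2 3 5 4)(6 7)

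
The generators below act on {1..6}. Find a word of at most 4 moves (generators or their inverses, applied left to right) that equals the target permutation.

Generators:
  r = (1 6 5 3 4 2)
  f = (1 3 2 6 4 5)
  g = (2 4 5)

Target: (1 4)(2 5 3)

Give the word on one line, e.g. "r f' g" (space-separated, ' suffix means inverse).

f g' r' f'

  after f: (1 3 2 6 4 5)
  after g': (1 3 5)(2 6)
  after r': (1 5 2)(3 6 4)
  after f': (1 4)(2 5 3)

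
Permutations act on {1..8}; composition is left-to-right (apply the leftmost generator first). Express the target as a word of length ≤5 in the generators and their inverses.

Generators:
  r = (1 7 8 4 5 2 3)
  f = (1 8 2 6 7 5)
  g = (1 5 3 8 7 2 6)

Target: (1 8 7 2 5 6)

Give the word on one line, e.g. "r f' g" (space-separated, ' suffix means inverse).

f' r f f r

  after f': (1 5 7 6 2 8)
  after r: (1 2 4 5 8 7 6 3)
  after f: (1 6 3 8 5 2 4)
  after f: (1 7 5 6 3 2 4 8)
  after r: (1 8 7 2 5 6)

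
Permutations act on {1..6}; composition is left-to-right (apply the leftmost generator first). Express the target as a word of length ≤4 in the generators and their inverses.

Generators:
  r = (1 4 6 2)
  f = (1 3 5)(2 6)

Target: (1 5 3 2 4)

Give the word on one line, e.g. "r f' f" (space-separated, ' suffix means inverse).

  after f': (1 5 3)(2 6)
  after r': (1 5 3 2 4)

f' r'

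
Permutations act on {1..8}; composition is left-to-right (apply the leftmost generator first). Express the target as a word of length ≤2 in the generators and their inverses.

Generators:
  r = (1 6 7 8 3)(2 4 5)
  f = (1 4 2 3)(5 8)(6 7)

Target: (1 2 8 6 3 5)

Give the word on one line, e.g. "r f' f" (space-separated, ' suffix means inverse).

  after r': (1 3 8 7 6)(2 5 4)
  after f': (1 2 8 6 3 5)

r' f'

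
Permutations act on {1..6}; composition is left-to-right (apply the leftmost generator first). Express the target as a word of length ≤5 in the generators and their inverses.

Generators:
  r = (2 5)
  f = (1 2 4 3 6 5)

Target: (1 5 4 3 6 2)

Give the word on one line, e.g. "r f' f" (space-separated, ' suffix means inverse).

r' f r

  after r': (2 5)
  after f: (1 2)(3 6 5 4)
  after r: (1 5 4 3 6 2)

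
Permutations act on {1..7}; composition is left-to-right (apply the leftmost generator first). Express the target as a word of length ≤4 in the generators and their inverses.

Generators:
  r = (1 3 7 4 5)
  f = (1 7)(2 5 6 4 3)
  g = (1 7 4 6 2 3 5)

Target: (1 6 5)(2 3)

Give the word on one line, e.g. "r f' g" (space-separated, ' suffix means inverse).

  after r': (1 5 4 7 3)
  after r': (1 4 3 5 7)
  after f': (1 6 5)(2 3)

r' r' f'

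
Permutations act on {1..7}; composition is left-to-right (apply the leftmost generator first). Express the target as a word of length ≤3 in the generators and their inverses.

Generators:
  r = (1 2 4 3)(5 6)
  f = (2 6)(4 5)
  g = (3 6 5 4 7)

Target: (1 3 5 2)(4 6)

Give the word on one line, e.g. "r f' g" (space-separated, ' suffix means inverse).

r' f

  after r': (1 3 4 2)(5 6)
  after f: (1 3 5 2)(4 6)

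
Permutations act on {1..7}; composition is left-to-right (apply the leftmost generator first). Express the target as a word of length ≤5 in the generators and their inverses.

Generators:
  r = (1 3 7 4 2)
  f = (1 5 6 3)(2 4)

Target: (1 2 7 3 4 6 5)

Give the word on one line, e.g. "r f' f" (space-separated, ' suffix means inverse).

r' r' f'

  after r': (1 2 4 7 3)
  after r': (1 4 3 2 7)
  after f': (1 2 7 3 4 6 5)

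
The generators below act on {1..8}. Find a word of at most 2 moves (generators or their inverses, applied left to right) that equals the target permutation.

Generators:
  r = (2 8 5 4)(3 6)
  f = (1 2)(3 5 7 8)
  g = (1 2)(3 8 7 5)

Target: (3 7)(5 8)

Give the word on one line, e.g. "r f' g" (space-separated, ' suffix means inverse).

  after g': (1 2)(3 5 7 8)
  after f: (3 7)(5 8)

g' f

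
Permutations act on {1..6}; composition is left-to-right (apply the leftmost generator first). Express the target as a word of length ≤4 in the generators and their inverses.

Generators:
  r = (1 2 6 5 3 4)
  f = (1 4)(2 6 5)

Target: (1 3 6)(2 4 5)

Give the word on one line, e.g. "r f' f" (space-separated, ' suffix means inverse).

  after r': (1 4 3 5 6 2)
  after r': (1 3 6)(2 4 5)

r' r'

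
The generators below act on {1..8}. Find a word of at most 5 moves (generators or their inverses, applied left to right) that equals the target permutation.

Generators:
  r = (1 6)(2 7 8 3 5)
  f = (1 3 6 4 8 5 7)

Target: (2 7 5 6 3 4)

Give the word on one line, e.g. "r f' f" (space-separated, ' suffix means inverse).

  after f: (1 3 6 4 8 5 7)
  after f: (1 6 8 7 3 4 5)
  after r: (2 7 5 6 3 4)

f f r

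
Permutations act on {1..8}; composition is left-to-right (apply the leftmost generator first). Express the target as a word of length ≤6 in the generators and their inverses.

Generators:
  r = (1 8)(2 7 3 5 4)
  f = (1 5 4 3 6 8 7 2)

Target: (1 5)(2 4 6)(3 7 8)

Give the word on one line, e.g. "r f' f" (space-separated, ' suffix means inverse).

  after f: (1 5 4 3 6 8 7 2)
  after r: (1 4 5 2 8 3 6)
  after r: (1 2)(3 6 8 5 7)
  after f: (2 5)(3 8 4)(6 7)
  after f: (1 5)(2 4 6)(3 7 8)

f r r f f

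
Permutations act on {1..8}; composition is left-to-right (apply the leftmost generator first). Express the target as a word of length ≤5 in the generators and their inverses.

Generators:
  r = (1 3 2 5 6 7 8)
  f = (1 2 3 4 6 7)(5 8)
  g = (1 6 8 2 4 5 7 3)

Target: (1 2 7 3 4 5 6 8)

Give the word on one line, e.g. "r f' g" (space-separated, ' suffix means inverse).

  after g: (1 6 8 2 4 5 7 3)
  after r': (1 5 6 7)(2 4)(3 8)
  after g': (1 4 8 7 3 6 5)
  after r': (1 4 7)(2 3 5 8 6)
  after g': (1 2 7 3 4 5 6 8)

g r' g' r' g'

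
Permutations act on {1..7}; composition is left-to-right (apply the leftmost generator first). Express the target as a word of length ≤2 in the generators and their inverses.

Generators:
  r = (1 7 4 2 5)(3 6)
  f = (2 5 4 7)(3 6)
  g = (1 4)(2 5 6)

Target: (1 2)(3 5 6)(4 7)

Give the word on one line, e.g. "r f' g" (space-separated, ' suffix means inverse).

  after r': (1 5 2 4 7)(3 6)
  after g': (1 2)(3 5 6)(4 7)

r' g'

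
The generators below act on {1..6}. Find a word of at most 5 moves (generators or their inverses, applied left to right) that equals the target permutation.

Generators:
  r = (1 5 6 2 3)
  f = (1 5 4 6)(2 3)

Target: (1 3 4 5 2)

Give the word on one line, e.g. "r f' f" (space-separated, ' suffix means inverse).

r r r f'

  after r: (1 5 6 2 3)
  after r: (1 6 3 5 2)
  after r: (1 2 5 3 6)
  after f': (1 3 4 5 2)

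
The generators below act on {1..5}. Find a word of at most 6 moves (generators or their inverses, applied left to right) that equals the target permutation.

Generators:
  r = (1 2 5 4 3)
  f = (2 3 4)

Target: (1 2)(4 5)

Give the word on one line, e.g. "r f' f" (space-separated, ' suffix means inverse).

f r' r' r' r'

  after f: (2 3 4)
  after r': (1 3 5 2 4)
  after r': (1 4 3 2 5)
  after r': (1 5 3)
  after r': (1 2)(4 5)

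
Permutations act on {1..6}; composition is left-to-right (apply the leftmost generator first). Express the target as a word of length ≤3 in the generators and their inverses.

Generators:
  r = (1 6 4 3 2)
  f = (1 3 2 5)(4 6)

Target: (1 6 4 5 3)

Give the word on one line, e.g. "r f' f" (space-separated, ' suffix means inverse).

  after r: (1 6 4 3 2)
  after f: (1 4 2 3 5)
  after f: (1 6 4 5 3)

r f f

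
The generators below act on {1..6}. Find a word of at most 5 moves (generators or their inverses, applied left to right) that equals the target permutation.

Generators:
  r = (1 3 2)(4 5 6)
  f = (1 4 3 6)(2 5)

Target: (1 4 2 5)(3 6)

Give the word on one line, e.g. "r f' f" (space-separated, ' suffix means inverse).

r' f' f' f' r'

  after r': (1 2 3)(4 6 5)
  after f': (1 5)(2 4 3 6)
  after f': (1 2)(5 6)
  after f': (1 5 3 4)(2 6)
  after r': (1 4 2 5)(3 6)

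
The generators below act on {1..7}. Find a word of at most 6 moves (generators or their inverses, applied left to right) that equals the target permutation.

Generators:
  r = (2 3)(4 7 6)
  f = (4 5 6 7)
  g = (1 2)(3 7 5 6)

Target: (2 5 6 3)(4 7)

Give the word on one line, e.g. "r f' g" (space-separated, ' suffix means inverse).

f' r g' g'

  after f': (4 7 6 5)
  after r: (2 3)(4 6 5 7)
  after g': (1 2 6 7 4 5 3)
  after g': (2 5 6 3)(4 7)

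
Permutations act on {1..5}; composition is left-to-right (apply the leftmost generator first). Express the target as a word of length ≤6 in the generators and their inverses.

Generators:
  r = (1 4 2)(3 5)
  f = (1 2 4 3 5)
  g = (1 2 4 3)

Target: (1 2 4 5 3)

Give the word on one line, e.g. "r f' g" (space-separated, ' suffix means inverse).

  after f: (1 2 4 3 5)
  after g: (1 4)(2 3 5)
  after f': (1 2 4 5)
  after r: (3 5 4)
  after f: (1 2 4 5 3)

f g f' r f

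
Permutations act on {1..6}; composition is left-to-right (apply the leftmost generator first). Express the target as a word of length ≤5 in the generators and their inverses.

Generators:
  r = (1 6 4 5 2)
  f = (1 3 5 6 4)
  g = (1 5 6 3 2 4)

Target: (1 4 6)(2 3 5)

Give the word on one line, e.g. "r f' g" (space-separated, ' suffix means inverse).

f f f r' f'

  after f: (1 3 5 6 4)
  after f: (1 5 4 3 6)
  after f: (1 6 3 4 5)
  after r': (2 5)(3 6)
  after f': (1 4 6)(2 3 5)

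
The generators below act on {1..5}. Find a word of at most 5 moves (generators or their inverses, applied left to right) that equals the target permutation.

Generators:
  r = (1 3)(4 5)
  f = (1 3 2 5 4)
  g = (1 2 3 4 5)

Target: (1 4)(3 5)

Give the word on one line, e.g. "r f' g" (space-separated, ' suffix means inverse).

g' g' r g f'

  after g': (1 5 4 3 2)
  after g': (1 4 2 5 3)
  after r: (1 5)(2 4)
  after g: (2 5)(3 4)
  after f': (1 4)(3 5)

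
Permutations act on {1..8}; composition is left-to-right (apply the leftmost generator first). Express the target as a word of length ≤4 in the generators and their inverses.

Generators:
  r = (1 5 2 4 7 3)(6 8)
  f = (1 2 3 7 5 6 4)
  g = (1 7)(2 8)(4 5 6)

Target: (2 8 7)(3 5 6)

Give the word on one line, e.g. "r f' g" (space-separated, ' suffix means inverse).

  after g: (1 7)(2 8)(4 5 6)
  after r: (1 3)(2 6 7 5 8 4)
  after r: (2 8 7)(3 5 6)

g r r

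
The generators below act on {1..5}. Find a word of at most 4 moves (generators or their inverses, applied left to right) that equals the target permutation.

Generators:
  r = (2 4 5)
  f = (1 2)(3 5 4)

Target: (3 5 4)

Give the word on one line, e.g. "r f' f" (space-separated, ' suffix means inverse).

f' f'

  after f': (1 2)(3 4 5)
  after f': (3 5 4)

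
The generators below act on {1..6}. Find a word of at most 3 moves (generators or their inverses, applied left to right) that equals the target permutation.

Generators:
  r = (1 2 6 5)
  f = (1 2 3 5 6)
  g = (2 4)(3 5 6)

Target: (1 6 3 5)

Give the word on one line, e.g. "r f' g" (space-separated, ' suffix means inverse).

r' f

  after r': (1 5 6 2)
  after f: (1 6 3 5)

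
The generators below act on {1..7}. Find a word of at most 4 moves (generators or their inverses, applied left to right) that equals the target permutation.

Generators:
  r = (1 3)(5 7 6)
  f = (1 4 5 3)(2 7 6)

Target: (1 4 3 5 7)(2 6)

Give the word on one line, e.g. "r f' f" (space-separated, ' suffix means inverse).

r' f f

  after r': (1 3)(5 6 7)
  after f: (2 7 3 4 5)
  after f: (1 4 3 5 7)(2 6)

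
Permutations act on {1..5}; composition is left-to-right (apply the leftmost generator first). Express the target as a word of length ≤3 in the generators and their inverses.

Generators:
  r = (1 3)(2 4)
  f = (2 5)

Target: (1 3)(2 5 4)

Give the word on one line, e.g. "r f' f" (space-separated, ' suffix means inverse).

  after f': (2 5)
  after r: (1 3)(2 5 4)

f' r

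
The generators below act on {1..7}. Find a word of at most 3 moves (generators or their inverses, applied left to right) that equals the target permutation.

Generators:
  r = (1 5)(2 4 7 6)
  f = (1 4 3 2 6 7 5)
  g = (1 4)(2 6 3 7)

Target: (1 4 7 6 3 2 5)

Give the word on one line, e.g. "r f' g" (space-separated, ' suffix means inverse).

  after r: (1 5)(2 4 7 6)
  after f': (1 7 2)(3 4 6)
  after r': (1 4 7 6 3 2 5)

r f' r'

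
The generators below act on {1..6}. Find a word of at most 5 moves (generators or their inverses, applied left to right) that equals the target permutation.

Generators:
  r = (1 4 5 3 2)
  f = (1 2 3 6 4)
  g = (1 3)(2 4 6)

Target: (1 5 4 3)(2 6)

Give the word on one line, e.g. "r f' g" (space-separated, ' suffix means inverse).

  after f: (1 2 3 6 4)
  after r: (3 6 5)
  after f': (1 4 6 5 2)
  after r: (1 5)(2 4 6 3)
  after f': (1 5 4 3)(2 6)

f r f' r f'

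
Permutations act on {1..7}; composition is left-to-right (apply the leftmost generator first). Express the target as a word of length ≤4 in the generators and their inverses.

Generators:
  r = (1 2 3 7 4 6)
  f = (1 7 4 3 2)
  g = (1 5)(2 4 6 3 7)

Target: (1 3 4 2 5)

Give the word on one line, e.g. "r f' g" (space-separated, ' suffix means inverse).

  after r': (1 6 4 7 3 2)
  after g: (1 3 4 2 5)

r' g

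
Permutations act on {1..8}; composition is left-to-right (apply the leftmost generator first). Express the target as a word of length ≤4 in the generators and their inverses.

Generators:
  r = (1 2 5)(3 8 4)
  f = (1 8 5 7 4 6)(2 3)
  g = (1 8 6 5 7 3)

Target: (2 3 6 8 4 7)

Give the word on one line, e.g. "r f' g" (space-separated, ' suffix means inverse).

g f'

  after g: (1 8 6 5 7 3)
  after f': (2 3 6 8 4 7)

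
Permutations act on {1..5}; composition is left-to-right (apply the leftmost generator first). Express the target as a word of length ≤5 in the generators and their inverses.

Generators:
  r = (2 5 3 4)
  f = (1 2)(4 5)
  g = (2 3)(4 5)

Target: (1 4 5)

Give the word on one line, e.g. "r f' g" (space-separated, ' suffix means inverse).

g' r f' r'

  after g': (2 3)(4 5)
  after r: (2 4 3 5)
  after f': (1 2 5)(3 4)
  after r': (1 4 5)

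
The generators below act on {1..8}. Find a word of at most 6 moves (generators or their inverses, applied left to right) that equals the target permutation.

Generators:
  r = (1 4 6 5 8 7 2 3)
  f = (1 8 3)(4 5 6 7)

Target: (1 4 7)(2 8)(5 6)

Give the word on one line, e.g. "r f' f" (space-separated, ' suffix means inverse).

r' f' f' r

  after r': (1 3 2 7 8 5 6 4)
  after f': (1 8 4 3 2 6 7)
  after f': (2 5 4 8 7 3)
  after r: (1 4 7)(2 8)(5 6)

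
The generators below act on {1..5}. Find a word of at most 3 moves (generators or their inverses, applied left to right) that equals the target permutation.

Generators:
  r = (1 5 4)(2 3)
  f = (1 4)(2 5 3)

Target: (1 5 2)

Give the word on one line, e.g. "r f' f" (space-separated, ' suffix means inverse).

f r'

  after f: (1 4)(2 5 3)
  after r': (1 5 2)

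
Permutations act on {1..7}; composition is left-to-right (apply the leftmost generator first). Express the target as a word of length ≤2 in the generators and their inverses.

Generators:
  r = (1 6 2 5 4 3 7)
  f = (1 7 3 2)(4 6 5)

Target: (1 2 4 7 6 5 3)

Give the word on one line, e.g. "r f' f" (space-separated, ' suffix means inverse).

  after r: (1 6 2 5 4 3 7)
  after r: (1 2 4 7 6 5 3)

r r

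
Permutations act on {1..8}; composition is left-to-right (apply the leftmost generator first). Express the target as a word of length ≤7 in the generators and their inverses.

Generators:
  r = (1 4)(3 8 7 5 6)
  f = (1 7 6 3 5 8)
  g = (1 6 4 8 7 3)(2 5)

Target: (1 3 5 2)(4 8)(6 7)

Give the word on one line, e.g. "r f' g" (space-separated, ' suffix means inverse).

f g f r' g

  after f: (1 7 6 3 5 8)
  after g: (1 3 2 5 7 4 8 6)
  after f: (1 5 6 7 4)(2 8 3)
  after r': (1 7)(2 3)(6 8)
  after g: (1 3 5 2)(4 8)(6 7)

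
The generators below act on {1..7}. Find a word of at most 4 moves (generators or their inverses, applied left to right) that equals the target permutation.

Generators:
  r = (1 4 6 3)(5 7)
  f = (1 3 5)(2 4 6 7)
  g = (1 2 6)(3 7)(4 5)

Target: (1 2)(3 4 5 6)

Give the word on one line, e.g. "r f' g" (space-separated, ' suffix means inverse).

  after f': (1 5 3)(2 7 6 4)
  after g': (1 4)(2 3 6 5 7)
  after f': (1 2)(3 4 5 6)

f' g' f'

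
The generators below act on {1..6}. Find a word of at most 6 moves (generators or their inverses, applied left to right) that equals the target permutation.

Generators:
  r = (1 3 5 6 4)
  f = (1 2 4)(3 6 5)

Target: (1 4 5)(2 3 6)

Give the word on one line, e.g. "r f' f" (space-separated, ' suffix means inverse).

f r r r f

  after f: (1 2 4)(3 6 5)
  after r: (1 2)(3 4)
  after r: (1 2 3)(4 5 6)
  after r: (1 2 5 4 6)
  after f: (1 4 5)(2 3 6)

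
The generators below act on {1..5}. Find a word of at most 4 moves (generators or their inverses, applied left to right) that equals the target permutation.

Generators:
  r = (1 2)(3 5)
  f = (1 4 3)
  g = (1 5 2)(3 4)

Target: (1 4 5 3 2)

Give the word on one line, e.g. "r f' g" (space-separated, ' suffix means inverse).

f r'

  after f: (1 4 3)
  after r': (1 4 5 3 2)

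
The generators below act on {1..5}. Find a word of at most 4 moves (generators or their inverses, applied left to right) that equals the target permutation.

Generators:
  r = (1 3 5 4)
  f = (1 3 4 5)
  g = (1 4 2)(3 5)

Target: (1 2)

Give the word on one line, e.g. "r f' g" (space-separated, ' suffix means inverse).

  after g': (1 2 4)(3 5)
  after f: (1 2 5 4 3)
  after f: (1 2)

g' f f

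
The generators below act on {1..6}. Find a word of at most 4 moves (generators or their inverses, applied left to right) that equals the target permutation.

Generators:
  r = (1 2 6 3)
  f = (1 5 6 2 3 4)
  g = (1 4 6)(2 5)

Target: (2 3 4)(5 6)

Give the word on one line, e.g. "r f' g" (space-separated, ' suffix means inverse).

  after g': (1 6 4)(2 5)
  after g': (1 4 6)
  after f: (2 3 4)(5 6)

g' g' f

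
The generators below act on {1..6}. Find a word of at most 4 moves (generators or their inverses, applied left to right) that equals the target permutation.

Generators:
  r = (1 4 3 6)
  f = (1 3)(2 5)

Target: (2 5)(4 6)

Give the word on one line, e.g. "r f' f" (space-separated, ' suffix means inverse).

r f' r'

  after r: (1 4 3 6)
  after f': (1 4)(2 5)(3 6)
  after r': (2 5)(4 6)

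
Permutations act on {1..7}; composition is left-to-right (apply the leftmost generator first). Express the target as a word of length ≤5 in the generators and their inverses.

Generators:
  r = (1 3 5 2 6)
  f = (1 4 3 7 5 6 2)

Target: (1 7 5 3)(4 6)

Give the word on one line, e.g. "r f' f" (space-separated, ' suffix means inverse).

  after f': (1 2 6 5 7 3 4)
  after r': (1 5 7)(3 4 6)
  after r': (1 3 4 2 5 7 6)
  after f: (1 7 2 6 4)
  after r': (1 7 5 3)(4 6)

f' r' r' f r'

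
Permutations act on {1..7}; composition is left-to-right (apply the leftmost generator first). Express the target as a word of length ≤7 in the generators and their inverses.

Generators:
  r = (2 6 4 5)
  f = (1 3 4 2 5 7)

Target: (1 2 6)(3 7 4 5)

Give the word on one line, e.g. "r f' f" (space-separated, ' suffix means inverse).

  after f: (1 3 4 2 5 7)
  after r': (1 3 6 2 4 5 7)
  after r': (1 3 2 6 5 7)
  after f: (1 4 2 6 7 3 5)
  after f: (1 2 6)(3 7 4 5)

f r' r' f f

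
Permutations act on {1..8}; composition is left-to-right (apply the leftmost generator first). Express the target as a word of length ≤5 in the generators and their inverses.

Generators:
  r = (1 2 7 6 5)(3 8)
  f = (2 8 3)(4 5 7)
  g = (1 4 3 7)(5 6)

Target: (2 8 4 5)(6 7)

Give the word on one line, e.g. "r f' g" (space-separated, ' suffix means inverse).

  after r: (1 2 7 6 5)(3 8)
  after g': (1 2 3 8 4)(5 7)
  after r': (2 8 4 5)(6 7)

r g' r'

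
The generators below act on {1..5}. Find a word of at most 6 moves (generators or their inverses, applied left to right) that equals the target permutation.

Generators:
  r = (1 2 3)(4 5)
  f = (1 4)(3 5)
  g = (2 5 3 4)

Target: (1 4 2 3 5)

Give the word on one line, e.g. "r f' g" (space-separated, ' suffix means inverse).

r r g' r'

  after r: (1 2 3)(4 5)
  after r: (1 3 2)
  after g': (1 5 2)(3 4)
  after r': (1 4 2 3 5)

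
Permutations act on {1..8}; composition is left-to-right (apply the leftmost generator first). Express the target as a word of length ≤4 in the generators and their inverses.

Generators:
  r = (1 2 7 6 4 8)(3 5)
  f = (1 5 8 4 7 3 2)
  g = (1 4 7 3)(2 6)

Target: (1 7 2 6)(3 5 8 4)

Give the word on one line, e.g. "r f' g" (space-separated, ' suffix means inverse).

  after g: (1 4 7 3)(2 6)
  after f: (1 7 2 6)(3 5 8 4)

g f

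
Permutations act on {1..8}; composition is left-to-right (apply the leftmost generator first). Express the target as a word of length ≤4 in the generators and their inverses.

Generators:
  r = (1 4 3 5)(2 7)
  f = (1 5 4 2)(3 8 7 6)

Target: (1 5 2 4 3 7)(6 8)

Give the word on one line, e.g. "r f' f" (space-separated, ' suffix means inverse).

  after f': (1 2 4 5)(3 6 7 8)
  after f': (1 4)(2 5)(3 7)(6 8)
  after r: (1 3 2)(5 7)(6 8)
  after r: (1 5 2 4 3 7)(6 8)

f' f' r r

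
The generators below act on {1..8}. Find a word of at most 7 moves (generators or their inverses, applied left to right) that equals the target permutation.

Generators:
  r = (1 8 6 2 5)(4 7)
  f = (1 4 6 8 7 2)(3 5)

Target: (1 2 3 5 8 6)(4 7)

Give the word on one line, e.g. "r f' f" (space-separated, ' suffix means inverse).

f' f' r' r' f

  after f': (1 2 7 8 6 4)(3 5)
  after f': (1 7 6)(2 8 4)
  after r': (1 4 6 5 2)(7 8)
  after r': (1 7)(2 5 6)(4 8)
  after f: (1 2 3 5 8 6)(4 7)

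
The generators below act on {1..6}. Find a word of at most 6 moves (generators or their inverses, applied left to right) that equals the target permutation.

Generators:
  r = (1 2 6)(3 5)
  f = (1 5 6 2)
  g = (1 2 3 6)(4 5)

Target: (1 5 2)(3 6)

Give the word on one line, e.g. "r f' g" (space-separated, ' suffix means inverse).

  after r': (1 6 2)(3 5)
  after f: (1 2 5 3 6)
  after g': (2 4 5)
  after g': (1 6 3 2 5)
  after f': (1 5 2)(3 6)

r' f g' g' f'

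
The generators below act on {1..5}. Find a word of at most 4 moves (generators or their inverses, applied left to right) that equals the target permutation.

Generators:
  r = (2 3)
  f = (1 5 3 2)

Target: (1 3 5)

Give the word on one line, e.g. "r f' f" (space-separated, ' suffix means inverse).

f f f r'

  after f: (1 5 3 2)
  after f: (1 3)(2 5)
  after f: (1 2 3 5)
  after r': (1 3 5)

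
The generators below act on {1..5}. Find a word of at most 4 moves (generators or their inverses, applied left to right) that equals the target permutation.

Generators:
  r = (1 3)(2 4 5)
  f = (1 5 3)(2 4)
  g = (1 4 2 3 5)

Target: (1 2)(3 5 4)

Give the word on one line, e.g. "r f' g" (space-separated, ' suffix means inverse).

g f r f

  after g: (1 4 2 3 5)
  after f: (1 2)
  after r: (1 4 5 2 3)
  after f: (1 2)(3 5 4)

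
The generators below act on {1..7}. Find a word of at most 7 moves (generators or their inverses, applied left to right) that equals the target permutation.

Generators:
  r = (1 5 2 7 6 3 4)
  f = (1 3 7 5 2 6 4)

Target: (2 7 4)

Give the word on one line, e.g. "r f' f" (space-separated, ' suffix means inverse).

f f r' r' r'

  after f: (1 3 7 5 2 6 4)
  after f: (1 7 2 4 3 5 6)
  after r': (1 2 3)(4 6)(5 7)
  after r': (1 5 2 6 3 4 7)
  after r': (2 7 4)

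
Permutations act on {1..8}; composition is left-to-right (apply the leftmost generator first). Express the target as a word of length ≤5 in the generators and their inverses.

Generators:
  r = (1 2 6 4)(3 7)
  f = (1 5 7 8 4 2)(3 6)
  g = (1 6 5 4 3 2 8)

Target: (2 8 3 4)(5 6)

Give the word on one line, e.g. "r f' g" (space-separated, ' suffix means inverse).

f r' f'

  after f: (1 5 7 8 4 2)(3 6)
  after r': (1 5 3 2 4)(6 7 8)
  after f': (2 8 3 4)(5 6)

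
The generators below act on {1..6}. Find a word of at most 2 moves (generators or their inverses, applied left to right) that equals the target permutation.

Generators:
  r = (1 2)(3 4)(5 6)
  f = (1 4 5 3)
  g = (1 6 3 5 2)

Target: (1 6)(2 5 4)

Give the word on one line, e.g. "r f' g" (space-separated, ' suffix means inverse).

  after f': (1 3 5 4)
  after g': (1 6)(2 5 4)

f' g'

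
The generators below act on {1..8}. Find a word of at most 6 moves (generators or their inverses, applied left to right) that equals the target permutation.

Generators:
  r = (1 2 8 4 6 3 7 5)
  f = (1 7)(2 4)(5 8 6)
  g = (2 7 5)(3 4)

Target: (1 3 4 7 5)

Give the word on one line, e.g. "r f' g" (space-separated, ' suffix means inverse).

  after f': (1 7)(2 4)(5 6 8)
  after r: (1 5 3 7 2 6 4 8)
  after f': (1 6 2 8 7 4 5 3)
  after r: (1 3 2 4)(5 7 6 8)
  after f: (1 3 4 7 5)

f' r f' r f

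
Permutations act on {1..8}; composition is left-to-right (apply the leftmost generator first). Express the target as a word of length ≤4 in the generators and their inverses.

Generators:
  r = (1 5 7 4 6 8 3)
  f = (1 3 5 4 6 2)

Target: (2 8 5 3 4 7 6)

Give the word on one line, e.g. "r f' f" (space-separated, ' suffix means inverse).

f' r f

  after f': (1 2 6 4 5 3)
  after r: (1 2 8 3 5)(4 7)
  after f: (2 8 5 3 4 7 6)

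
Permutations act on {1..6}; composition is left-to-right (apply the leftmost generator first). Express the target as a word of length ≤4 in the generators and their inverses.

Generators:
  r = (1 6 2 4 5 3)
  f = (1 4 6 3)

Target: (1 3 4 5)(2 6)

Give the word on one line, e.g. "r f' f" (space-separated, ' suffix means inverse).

  after r: (1 6 2 4 5 3)
  after f': (1 4 5 6 2)
  after f': (2 3 6)(4 5)
  after f': (1 3 4 5)(2 6)

r f' f' f'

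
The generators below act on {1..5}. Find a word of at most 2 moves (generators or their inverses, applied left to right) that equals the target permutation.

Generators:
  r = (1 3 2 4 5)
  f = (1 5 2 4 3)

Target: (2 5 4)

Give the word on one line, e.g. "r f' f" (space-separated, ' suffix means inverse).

  after f: (1 5 2 4 3)
  after r: (2 5 4)

f r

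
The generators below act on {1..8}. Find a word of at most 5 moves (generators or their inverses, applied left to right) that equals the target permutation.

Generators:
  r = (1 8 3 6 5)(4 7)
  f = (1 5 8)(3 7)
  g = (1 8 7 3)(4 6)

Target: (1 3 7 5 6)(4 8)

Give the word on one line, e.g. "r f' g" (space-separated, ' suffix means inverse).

f' r g' g' r

  after f': (1 8 5)(3 7)
  after r: (1 3 4 7 6 5 8)
  after g': (1 7 4 8 3 6 5)
  after g': (1 8 7 6 5 3 4)
  after r: (1 3 7 5 6)(4 8)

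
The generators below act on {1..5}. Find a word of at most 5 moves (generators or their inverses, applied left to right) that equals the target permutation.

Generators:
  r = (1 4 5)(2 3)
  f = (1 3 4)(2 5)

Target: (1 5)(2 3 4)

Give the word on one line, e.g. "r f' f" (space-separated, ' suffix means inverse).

f f r

  after f: (1 3 4)(2 5)
  after f: (1 4 3)
  after r: (1 5)(2 3 4)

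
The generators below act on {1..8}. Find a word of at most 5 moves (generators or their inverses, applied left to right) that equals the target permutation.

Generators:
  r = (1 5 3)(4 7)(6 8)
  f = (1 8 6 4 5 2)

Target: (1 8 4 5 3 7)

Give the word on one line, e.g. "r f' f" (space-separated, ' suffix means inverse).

  after f: (1 8 6 4 5 2)
  after r': (1 6 7 4)(2 3 5)
  after f': (1 8)(2 3 4)(6 7)
  after r: (1 6 4 2)(3 7 8 5)
  after f': (1 8 4 5 3 7)

f r' f' r f'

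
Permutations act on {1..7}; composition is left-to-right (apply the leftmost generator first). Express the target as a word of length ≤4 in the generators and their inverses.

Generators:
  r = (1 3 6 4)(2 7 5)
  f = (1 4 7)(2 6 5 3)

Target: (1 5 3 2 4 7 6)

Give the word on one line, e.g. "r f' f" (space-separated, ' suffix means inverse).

r f'

  after r: (1 3 6 4)(2 7 5)
  after f': (1 5 3 2 4 7 6)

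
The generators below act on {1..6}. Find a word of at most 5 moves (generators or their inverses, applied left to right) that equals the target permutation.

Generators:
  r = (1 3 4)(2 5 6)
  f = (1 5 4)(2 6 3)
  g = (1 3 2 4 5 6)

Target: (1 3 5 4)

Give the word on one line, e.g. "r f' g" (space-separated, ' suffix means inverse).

f' g r' f'

  after f': (1 4 5)(2 3 6)
  after g: (1 5 3)(4 6)
  after r': (1 2 6 3 4 5)
  after f': (1 3 5 4)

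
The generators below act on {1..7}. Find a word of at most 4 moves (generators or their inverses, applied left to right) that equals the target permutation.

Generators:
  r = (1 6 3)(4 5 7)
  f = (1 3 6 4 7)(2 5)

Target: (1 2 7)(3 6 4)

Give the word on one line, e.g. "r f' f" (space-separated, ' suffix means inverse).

f' r' f

  after f': (1 7 4 6 3)(2 5)
  after r': (1 5 2 4)
  after f: (1 2 7)(3 6 4)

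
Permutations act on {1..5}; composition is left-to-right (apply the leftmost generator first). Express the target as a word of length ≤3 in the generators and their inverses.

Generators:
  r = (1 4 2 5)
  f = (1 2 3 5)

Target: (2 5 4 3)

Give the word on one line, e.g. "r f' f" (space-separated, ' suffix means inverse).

  after r: (1 4 2 5)
  after f: (1 4 3 5 2)
  after r': (2 5 4 3)

r f r'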